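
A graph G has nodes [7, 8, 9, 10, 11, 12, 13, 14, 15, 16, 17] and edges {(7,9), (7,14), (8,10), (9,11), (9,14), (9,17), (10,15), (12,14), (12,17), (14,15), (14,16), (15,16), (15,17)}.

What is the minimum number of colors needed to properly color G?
χ(G) = 3

Clique number ω(G) = 3 (lower bound: χ ≥ ω).
The clique on [14, 15, 16] has size 3, forcing χ ≥ 3, and the coloring below uses 3 colors, so χ(G) = 3.
A valid 3-coloring: color 1: [10, 11, 13, 14, 17]; color 2: [8, 9, 12, 15]; color 3: [7, 16].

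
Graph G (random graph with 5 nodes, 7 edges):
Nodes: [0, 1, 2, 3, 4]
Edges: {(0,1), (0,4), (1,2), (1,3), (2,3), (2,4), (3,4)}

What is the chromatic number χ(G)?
Clique number ω(G) = 3 (lower bound: χ ≥ ω).
The clique on [1, 2, 3] has size 3, forcing χ ≥ 3, and the coloring below uses 3 colors, so χ(G) = 3.
A valid 3-coloring: color 1: [0, 2]; color 2: [1, 4]; color 3: [3].

χ(G) = 3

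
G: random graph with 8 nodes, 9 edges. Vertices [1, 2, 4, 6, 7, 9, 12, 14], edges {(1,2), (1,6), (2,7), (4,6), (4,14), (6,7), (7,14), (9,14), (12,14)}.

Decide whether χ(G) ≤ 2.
A valid 2-coloring: color 1: [2, 6, 14]; color 2: [1, 4, 7, 9, 12].
(χ(G) = 2 ≤ 2.)

Yes, G is 2-colorable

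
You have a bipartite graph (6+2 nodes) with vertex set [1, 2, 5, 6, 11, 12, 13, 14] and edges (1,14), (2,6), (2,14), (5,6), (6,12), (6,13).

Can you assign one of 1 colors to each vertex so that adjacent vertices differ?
No, G is not 1-colorable

Edge (1,14) forces its endpoints to differ, so 1 color is not enough.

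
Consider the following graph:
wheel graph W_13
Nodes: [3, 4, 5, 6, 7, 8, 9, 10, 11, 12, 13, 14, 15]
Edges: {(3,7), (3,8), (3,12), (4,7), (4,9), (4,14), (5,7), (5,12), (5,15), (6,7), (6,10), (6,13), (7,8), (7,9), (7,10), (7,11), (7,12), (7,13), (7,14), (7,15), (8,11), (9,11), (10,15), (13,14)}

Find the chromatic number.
Clique number ω(G) = 3 (lower bound: χ ≥ ω).
The clique on [3, 7, 8] has size 3, forcing χ ≥ 3, and the coloring below uses 3 colors, so χ(G) = 3.
A valid 3-coloring: color 1: [7]; color 2: [6, 8, 9, 12, 14, 15]; color 3: [3, 4, 5, 10, 11, 13].

χ(G) = 3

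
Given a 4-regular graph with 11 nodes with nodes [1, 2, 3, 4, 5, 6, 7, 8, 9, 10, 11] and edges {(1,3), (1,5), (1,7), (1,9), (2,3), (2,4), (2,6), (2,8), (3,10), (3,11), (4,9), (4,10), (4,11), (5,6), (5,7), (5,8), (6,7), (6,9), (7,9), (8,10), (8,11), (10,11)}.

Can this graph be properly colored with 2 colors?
The clique on vertices [1, 7, 9] has size 3 > 2, so it alone needs 3 colors.

No, G is not 2-colorable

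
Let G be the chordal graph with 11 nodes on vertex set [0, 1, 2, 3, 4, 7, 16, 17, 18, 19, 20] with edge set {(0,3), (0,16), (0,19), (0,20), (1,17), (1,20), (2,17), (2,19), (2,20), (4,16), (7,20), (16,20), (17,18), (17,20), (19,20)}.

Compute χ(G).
χ(G) = 3

Clique number ω(G) = 3 (lower bound: χ ≥ ω).
The clique on [0, 16, 20] has size 3, forcing χ ≥ 3, and the coloring below uses 3 colors, so χ(G) = 3.
A valid 3-coloring: color 1: [3, 4, 18, 20]; color 2: [7, 16, 17, 19]; color 3: [0, 1, 2].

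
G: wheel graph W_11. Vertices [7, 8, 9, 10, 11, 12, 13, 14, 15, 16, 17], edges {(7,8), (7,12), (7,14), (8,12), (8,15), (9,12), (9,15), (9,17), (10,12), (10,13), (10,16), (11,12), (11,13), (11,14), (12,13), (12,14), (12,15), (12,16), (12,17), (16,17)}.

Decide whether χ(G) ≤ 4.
A valid 4-coloring: color 1: [12]; color 2: [7, 10, 11, 15, 17]; color 3: [8, 9, 13, 14, 16].
(χ(G) = 3 ≤ 4.)

Yes, G is 4-colorable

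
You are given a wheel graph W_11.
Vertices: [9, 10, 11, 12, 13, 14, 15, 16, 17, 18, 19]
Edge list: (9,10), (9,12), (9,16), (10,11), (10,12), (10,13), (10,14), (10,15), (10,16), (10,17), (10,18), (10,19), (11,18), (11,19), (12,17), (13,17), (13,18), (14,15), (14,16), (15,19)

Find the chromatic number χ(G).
Clique number ω(G) = 3 (lower bound: χ ≥ ω).
The clique on [9, 10, 16] has size 3, forcing χ ≥ 3, and the coloring below uses 3 colors, so χ(G) = 3.
A valid 3-coloring: color 1: [10]; color 2: [11, 12, 13, 15, 16]; color 3: [9, 14, 17, 18, 19].

χ(G) = 3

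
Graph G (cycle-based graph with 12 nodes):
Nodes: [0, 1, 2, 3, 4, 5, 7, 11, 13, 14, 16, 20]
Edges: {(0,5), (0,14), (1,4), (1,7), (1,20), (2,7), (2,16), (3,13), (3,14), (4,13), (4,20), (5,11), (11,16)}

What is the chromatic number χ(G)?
Clique number ω(G) = 3 (lower bound: χ ≥ ω).
The clique on [1, 4, 20] has size 3, forcing χ ≥ 3, and the coloring below uses 3 colors, so χ(G) = 3.
A valid 3-coloring: color 1: [3, 4, 5, 7, 16]; color 2: [1, 2, 11, 13, 14]; color 3: [0, 20].

χ(G) = 3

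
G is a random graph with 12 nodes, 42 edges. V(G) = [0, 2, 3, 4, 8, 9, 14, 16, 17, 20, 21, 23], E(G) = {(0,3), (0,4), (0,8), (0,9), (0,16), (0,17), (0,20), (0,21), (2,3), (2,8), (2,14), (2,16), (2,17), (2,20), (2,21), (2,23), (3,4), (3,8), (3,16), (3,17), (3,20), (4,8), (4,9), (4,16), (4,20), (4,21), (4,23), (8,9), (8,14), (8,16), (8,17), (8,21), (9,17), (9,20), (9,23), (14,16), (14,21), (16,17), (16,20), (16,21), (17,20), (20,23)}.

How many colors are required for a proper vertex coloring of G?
χ(G) = 5

Clique number ω(G) = 5 (lower bound: χ ≥ ω).
The clique on [0, 3, 8, 16, 17] has size 5, forcing χ ≥ 5, and the coloring below uses 5 colors, so χ(G) = 5.
A valid 5-coloring: color 1: [16, 23]; color 2: [8, 20]; color 3: [0, 2]; color 4: [4, 14, 17]; color 5: [3, 9, 21].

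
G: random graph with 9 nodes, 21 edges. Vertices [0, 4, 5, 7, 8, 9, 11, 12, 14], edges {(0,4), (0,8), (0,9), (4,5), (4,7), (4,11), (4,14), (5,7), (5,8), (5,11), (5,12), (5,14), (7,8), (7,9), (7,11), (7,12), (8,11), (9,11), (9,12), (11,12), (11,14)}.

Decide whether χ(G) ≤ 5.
A valid 5-coloring: color 1: [0, 11]; color 2: [5, 9]; color 3: [7, 14]; color 4: [4, 8, 12].
(χ(G) = 4 ≤ 5.)

Yes, G is 5-colorable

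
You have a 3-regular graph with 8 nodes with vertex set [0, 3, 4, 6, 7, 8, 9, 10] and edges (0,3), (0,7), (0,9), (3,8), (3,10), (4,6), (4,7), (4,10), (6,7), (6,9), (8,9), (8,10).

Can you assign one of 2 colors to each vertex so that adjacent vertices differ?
No, G is not 2-colorable

The clique on vertices [4, 6, 7] has size 3 > 2, so it alone needs 3 colors.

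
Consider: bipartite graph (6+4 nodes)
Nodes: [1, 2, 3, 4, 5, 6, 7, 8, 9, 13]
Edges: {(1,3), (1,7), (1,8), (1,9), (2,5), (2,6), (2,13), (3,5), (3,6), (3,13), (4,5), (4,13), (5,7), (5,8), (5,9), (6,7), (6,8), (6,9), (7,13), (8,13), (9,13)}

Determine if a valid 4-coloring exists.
A valid 4-coloring: color 1: [1, 5, 6, 13]; color 2: [2, 3, 4, 7, 8, 9].
(χ(G) = 2 ≤ 4.)

Yes, G is 4-colorable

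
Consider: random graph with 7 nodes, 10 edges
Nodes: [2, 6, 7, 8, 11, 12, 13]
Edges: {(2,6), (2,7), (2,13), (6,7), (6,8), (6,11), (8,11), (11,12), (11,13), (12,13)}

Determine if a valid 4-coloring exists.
A valid 4-coloring: color 1: [6, 13]; color 2: [7, 11]; color 3: [2, 8, 12].
(χ(G) = 3 ≤ 4.)

Yes, G is 4-colorable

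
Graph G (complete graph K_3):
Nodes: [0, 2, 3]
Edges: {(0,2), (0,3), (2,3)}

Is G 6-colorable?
A valid 6-coloring: color 1: [0]; color 2: [3]; color 3: [2].
(χ(G) = 3 ≤ 6.)

Yes, G is 6-colorable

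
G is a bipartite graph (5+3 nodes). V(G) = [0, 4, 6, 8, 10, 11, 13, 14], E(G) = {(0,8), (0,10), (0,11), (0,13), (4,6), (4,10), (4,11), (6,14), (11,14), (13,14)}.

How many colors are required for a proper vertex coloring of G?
Clique number ω(G) = 2 (lower bound: χ ≥ ω).
The graph is bipartite (no odd cycle), so 2 colors suffice: χ(G) = 2.
A valid 2-coloring: color 1: [0, 4, 14]; color 2: [6, 8, 10, 11, 13].

χ(G) = 2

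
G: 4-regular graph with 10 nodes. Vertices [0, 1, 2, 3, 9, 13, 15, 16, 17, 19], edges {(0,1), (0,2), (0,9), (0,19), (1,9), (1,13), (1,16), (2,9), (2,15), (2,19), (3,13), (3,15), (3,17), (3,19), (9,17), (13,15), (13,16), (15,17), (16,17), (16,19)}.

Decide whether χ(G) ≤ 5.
A valid 5-coloring: color 1: [9, 13, 19]; color 2: [2, 3, 16]; color 3: [0, 17]; color 4: [1, 15].
(χ(G) = 4 ≤ 5.)

Yes, G is 5-colorable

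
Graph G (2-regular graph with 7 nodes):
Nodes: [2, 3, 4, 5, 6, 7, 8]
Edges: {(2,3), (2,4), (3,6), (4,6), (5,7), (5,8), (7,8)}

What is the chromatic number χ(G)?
χ(G) = 3

Clique number ω(G) = 3 (lower bound: χ ≥ ω).
The clique on [5, 7, 8] has size 3, forcing χ ≥ 3, and the coloring below uses 3 colors, so χ(G) = 3.
A valid 3-coloring: color 1: [2, 6, 7]; color 2: [3, 4, 5]; color 3: [8].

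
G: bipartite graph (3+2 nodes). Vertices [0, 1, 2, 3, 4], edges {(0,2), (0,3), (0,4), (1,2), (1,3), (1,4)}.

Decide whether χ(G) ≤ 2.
Yes, G is 2-colorable

A valid 2-coloring: color 1: [0, 1]; color 2: [2, 3, 4].
(χ(G) = 2 ≤ 2.)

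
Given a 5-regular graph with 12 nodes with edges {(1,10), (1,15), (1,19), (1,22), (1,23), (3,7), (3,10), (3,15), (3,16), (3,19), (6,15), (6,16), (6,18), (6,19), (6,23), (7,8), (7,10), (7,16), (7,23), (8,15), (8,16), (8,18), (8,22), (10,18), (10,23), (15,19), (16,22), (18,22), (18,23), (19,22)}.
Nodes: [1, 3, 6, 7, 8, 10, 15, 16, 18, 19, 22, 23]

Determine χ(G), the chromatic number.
Clique number ω(G) = 3 (lower bound: χ ≥ ω).
Suppose a proper 3-coloring c exists. The clique [1, 10, 23] takes 3 distinct colors; by symmetry let c(1) = 1, c(10) = 2, c(23) = 3.
- Vertex 7: neighbors [10, 23] already have colors [2, 3] ⇒ c(7) = 1.
- Vertex 3: neighbors [7, 10] already have colors [1, 2] ⇒ c(3) = 3.
- Vertex 15: neighbors [1, 3] already have colors [1, 3] ⇒ c(15) = 2.
- Vertex 19: neighbors [1, 15, 3] already have colors [1, 2, 3] — all 3 colors blocked. Contradiction.
The forced assignments end in a contradiction, so G has no proper 3-coloring (χ ≥ 4).
The coloring below uses 4 colors, so χ(G) = 4.
A valid 4-coloring: color 1: [1, 6, 7]; color 2: [10, 15, 22]; color 3: [16, 18, 19]; color 4: [3, 8, 23].

χ(G) = 4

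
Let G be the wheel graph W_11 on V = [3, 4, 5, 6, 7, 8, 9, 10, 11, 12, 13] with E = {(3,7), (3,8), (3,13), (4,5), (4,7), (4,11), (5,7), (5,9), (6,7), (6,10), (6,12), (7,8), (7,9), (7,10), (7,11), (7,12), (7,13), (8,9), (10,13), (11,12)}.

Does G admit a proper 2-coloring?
No, G is not 2-colorable

The clique on vertices [3, 7, 8] has size 3 > 2, so it alone needs 3 colors.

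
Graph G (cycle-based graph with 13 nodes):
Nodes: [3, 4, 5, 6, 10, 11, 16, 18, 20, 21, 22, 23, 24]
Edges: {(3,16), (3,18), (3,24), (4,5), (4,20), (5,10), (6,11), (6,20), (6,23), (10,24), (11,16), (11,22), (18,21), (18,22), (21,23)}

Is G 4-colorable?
Yes, G is 4-colorable

A valid 4-coloring: color 1: [3, 5, 11, 20, 21]; color 2: [4, 6, 10, 16, 18]; color 3: [22, 23, 24].
(χ(G) = 3 ≤ 4.)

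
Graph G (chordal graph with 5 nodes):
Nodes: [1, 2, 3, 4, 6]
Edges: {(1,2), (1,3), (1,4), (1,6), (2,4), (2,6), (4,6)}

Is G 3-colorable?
No, G is not 3-colorable

The clique on vertices [1, 2, 4, 6] has size 4 > 3, so it alone needs 4 colors.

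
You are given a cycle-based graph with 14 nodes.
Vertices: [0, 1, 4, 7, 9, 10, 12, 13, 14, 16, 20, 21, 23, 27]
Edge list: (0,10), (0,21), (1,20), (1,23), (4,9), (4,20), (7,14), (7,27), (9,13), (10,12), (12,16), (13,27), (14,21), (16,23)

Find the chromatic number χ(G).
χ(G) = 2

Clique number ω(G) = 2 (lower bound: χ ≥ ω).
The graph is bipartite (no odd cycle), so 2 colors suffice: χ(G) = 2.
A valid 2-coloring: color 1: [0, 9, 12, 14, 20, 23, 27]; color 2: [1, 4, 7, 10, 13, 16, 21].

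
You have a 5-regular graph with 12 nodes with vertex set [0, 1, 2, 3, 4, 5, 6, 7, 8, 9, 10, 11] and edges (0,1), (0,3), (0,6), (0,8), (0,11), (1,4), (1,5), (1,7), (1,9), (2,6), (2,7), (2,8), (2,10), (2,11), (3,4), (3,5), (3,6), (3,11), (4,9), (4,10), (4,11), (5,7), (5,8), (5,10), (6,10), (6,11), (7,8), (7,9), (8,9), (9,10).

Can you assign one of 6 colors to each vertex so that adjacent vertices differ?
Yes, G is 6-colorable

A valid 6-coloring: color 1: [2, 3, 9]; color 2: [0, 4, 7]; color 3: [1, 8, 10, 11]; color 4: [5, 6].
(χ(G) = 4 ≤ 6.)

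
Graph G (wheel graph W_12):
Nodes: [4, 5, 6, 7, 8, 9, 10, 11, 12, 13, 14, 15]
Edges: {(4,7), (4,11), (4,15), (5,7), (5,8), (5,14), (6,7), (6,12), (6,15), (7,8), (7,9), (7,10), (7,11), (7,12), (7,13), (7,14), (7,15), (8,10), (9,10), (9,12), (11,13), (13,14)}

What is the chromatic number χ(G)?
χ(G) = 4

Clique number ω(G) = 3 (lower bound: χ ≥ ω).
Odd cycle [6, 12, 9, 10, 8, 5, 14, 13, 11, 4, 15] needs 3 colors (χ ≥ 3).
Vertex 7 is adjacent to every vertex of [4, 5, 6, 8, 9, 10, 11, 12, 13, 14, 15], which already need 3 colors among themselves, so 7 needs a new color (χ ≥ 4).
The coloring below uses 4 colors, so χ(G) = 4.
A valid 4-coloring: color 1: [7]; color 2: [4, 6, 8, 9, 14]; color 3: [5, 10, 12, 13, 15]; color 4: [11].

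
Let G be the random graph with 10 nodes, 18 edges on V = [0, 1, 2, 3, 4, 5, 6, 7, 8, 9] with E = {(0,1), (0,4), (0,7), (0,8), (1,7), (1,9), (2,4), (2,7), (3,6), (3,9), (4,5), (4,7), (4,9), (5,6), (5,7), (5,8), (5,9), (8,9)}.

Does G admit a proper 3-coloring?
Yes, G is 3-colorable

A valid 3-coloring: color 1: [0, 2, 3, 5]; color 2: [1, 4, 6, 8]; color 3: [7, 9].
(χ(G) = 3 ≤ 3.)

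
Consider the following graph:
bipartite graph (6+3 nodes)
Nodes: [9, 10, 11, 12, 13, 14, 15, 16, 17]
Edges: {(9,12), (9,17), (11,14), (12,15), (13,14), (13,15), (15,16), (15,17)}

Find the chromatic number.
Clique number ω(G) = 2 (lower bound: χ ≥ ω).
The graph is bipartite (no odd cycle), so 2 colors suffice: χ(G) = 2.
A valid 2-coloring: color 1: [9, 10, 14, 15]; color 2: [11, 12, 13, 16, 17].

χ(G) = 2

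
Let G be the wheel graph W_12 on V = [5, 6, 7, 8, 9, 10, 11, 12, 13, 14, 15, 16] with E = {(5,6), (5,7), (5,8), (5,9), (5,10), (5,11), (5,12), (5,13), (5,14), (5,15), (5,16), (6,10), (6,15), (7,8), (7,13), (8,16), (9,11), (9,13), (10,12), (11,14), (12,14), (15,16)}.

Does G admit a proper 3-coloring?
No, G is not 3-colorable

Odd cycle [12, 14, 11, 9, 13, 7, 8, 16, 15, 6, 10] needs 3 colors (χ ≥ 3).
Vertex 5 is adjacent to every vertex of [6, 7, 8, 9, 10, 11, 12, 13, 14, 15, 16], which already need 3 colors among themselves, so 5 needs a new color (χ ≥ 4).
Hence χ(G) ≥ 4 > 3, so no proper 3-coloring exists.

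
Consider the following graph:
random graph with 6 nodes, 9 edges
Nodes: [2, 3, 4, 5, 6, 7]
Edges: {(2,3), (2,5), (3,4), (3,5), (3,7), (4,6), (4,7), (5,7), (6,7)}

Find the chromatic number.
Clique number ω(G) = 3 (lower bound: χ ≥ ω).
The clique on [3, 4, 7] has size 3, forcing χ ≥ 3, and the coloring below uses 3 colors, so χ(G) = 3.
A valid 3-coloring: color 1: [3, 6]; color 2: [2, 7]; color 3: [4, 5].

χ(G) = 3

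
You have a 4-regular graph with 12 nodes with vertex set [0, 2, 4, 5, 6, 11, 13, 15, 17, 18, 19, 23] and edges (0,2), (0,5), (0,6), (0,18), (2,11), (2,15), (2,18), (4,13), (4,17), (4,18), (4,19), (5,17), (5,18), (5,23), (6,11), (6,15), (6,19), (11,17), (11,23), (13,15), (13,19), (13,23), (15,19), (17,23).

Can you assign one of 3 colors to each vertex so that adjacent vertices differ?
No, G is not 3-colorable

Suppose a proper 3-coloring c exists. The clique [0, 2, 18] takes 3 distinct colors; by symmetry let c(0) = 1, c(2) = 2, c(18) = 3.
- Vertex 5: neighbors [0, 18] already have colors [1, 3] ⇒ c(5) = 2.
- Vertex 4: neighbors [18] already have colors [3]; try each remaining color.
- Case c(4) = 1:
  - Vertex 17: neighbors [4, 5] already have colors [1, 2] ⇒ c(17) = 3.
  - Vertex 11: neighbors [2, 17] already have colors [2, 3] ⇒ c(11) = 1.
  - Vertex 23: neighbors [11, 5, 17] already have colors [1, 2, 3] — all 3 colors blocked. Contradiction.
- Case c(4) = 2:
  - Vertex 6: neighbors [0] already have colors [1]; try each remaining color.
  - Case c(6) = 2:
    - Vertex 13: neighbors [4] already have colors [2]; try each remaining color.
    - Case c(13) = 1:
      - Vertex 23: neighbors [13, 5] already have colors [1, 2] ⇒ c(23) = 3.
      - Vertex 11: neighbors [2, 23] already have colors [2, 3] ⇒ c(11) = 1.
      - Vertex 17: neighbors [11, 4, 23] already have colors [1, 2, 3] — all 3 colors blocked. Contradiction.
    - Case c(13) = 3:
      - Vertex 23: neighbors [5, 13] already have colors [2, 3] ⇒ c(23) = 1.
      - Vertex 11: neighbors [23, 2] already have colors [1, 2] ⇒ c(11) = 3.
      - Vertex 17: neighbors [23, 4, 11] already have colors [1, 2, 3] — all 3 colors blocked. Contradiction.
  - Case c(6) = 3:
    - Vertex 11: neighbors [2, 6] already have colors [2, 3] ⇒ c(11) = 1.
    - Vertex 15: neighbors [2, 6] already have colors [2, 3] ⇒ c(15) = 1.
    - Vertex 19: neighbors [15, 4, 6] already have colors [1, 2, 3] — all 3 colors blocked. Contradiction.
Every case ends in a contradiction, so G has no proper 3-coloring (χ ≥ 4).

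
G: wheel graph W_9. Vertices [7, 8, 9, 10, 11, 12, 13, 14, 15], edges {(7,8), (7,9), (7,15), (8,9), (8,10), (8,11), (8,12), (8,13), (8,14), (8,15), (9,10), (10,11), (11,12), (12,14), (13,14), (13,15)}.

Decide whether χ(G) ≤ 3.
Yes, G is 3-colorable

A valid 3-coloring: color 1: [8]; color 2: [9, 11, 14, 15]; color 3: [7, 10, 12, 13].
(χ(G) = 3 ≤ 3.)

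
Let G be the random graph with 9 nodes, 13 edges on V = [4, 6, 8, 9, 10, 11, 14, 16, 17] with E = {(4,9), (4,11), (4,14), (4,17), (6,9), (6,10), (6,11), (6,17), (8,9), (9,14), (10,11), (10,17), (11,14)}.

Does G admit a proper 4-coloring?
Yes, G is 4-colorable

A valid 4-coloring: color 1: [4, 8, 10, 16]; color 2: [9, 11, 17]; color 3: [6, 14].
(χ(G) = 3 ≤ 4.)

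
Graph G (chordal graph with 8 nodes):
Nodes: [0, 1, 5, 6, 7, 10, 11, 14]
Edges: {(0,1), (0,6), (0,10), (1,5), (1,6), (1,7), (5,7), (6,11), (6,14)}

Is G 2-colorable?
The clique on vertices [0, 1, 6] has size 3 > 2, so it alone needs 3 colors.

No, G is not 2-colorable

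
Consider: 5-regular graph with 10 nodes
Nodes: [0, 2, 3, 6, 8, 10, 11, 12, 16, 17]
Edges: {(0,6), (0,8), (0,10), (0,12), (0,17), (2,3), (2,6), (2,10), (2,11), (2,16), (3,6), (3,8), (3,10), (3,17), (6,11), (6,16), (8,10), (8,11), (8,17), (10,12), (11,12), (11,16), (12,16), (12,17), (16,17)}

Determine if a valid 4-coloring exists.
Yes, G is 4-colorable

A valid 4-coloring: color 1: [0, 3, 16]; color 2: [10, 11, 17]; color 3: [2, 8, 12]; color 4: [6].
(χ(G) = 4 ≤ 4.)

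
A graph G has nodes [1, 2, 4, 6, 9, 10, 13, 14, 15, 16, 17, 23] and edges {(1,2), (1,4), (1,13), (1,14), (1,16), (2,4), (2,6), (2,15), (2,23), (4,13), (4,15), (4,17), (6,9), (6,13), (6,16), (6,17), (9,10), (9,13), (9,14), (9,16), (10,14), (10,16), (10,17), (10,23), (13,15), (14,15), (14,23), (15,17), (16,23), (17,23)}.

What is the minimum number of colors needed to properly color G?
Clique number ω(G) = 3 (lower bound: χ ≥ ω).
The clique on [1, 2, 4] has size 3, forcing χ ≥ 3, and the coloring below uses 3 colors, so χ(G) = 3.
A valid 3-coloring: color 1: [4, 6, 10]; color 2: [1, 9, 15, 23]; color 3: [2, 13, 14, 16, 17].

χ(G) = 3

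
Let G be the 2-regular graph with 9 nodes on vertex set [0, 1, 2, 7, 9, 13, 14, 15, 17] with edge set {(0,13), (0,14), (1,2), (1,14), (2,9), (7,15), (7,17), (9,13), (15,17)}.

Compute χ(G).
χ(G) = 3

Clique number ω(G) = 3 (lower bound: χ ≥ ω).
The clique on [7, 15, 17] has size 3, forcing χ ≥ 3, and the coloring below uses 3 colors, so χ(G) = 3.
A valid 3-coloring: color 1: [2, 13, 14, 15]; color 2: [0, 1, 7, 9]; color 3: [17].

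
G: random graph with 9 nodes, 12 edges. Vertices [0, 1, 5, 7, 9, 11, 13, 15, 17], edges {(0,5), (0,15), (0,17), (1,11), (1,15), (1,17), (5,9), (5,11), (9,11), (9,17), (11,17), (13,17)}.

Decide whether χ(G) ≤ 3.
A valid 3-coloring: color 1: [5, 7, 15, 17]; color 2: [0, 11, 13]; color 3: [1, 9].
(χ(G) = 3 ≤ 3.)

Yes, G is 3-colorable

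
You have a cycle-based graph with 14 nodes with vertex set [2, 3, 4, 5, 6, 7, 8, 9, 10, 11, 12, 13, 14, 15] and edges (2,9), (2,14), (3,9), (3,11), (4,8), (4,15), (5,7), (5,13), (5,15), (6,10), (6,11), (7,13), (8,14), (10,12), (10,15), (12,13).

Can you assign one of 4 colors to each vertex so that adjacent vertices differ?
A valid 4-coloring: color 1: [2, 3, 6, 8, 13, 15]; color 2: [4, 5, 9, 10, 11, 14]; color 3: [7, 12].
(χ(G) = 3 ≤ 4.)

Yes, G is 4-colorable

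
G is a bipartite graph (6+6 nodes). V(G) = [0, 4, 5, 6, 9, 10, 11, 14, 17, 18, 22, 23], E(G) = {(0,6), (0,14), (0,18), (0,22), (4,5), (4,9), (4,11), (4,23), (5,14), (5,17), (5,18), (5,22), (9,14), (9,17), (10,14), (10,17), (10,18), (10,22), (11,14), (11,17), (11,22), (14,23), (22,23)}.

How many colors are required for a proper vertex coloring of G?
χ(G) = 2

Clique number ω(G) = 2 (lower bound: χ ≥ ω).
The graph is bipartite (no odd cycle), so 2 colors suffice: χ(G) = 2.
A valid 2-coloring: color 1: [4, 6, 14, 17, 18, 22]; color 2: [0, 5, 9, 10, 11, 23].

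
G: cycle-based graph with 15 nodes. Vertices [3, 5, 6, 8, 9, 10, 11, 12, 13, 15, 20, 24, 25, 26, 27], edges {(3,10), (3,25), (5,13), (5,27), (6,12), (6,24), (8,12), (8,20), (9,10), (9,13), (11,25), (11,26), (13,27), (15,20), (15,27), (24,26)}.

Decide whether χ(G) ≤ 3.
Yes, G is 3-colorable

A valid 3-coloring: color 1: [3, 9, 11, 12, 20, 24, 27]; color 2: [6, 8, 10, 13, 15, 25, 26]; color 3: [5].
(χ(G) = 3 ≤ 3.)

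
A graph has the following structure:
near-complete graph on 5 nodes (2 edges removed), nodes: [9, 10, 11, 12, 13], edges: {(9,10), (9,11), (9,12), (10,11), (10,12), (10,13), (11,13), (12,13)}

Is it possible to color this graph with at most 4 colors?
A valid 4-coloring: color 1: [10]; color 2: [11, 12]; color 3: [9, 13].
(χ(G) = 3 ≤ 4.)

Yes, G is 4-colorable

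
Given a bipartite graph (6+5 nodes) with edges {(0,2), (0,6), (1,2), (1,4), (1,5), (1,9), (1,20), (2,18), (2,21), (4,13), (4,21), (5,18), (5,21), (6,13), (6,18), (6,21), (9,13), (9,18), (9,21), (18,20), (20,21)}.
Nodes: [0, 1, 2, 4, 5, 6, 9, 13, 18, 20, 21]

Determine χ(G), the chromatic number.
Clique number ω(G) = 2 (lower bound: χ ≥ ω).
The graph is bipartite (no odd cycle), so 2 colors suffice: χ(G) = 2.
A valid 2-coloring: color 1: [0, 1, 13, 18, 21]; color 2: [2, 4, 5, 6, 9, 20].

χ(G) = 2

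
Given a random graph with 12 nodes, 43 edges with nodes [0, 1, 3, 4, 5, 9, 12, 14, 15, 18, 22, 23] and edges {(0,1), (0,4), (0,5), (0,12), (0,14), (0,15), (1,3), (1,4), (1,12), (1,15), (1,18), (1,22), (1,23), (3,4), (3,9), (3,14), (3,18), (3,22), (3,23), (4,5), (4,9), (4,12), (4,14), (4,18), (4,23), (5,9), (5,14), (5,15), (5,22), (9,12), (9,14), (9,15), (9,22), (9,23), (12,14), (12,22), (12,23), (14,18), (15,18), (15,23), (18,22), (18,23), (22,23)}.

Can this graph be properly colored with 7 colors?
A valid 7-coloring: color 1: [4, 15, 22]; color 2: [14, 23]; color 3: [1, 5]; color 4: [0, 9, 18]; color 5: [3, 12].
(χ(G) = 5 ≤ 7.)

Yes, G is 7-colorable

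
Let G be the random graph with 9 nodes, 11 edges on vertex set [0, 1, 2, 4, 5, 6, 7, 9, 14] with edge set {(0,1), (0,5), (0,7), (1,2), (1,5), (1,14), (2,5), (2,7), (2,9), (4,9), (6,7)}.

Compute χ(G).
χ(G) = 3

Clique number ω(G) = 3 (lower bound: χ ≥ ω).
The clique on [0, 1, 5] has size 3, forcing χ ≥ 3, and the coloring below uses 3 colors, so χ(G) = 3.
A valid 3-coloring: color 1: [0, 2, 4, 6, 14]; color 2: [1, 7, 9]; color 3: [5].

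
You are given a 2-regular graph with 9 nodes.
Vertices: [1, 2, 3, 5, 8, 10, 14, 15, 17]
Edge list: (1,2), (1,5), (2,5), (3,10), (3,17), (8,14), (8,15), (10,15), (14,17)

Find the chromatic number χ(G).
Clique number ω(G) = 3 (lower bound: χ ≥ ω).
The clique on [1, 2, 5] has size 3, forcing χ ≥ 3, and the coloring below uses 3 colors, so χ(G) = 3.
A valid 3-coloring: color 1: [1, 3, 14, 15]; color 2: [5, 8, 10, 17]; color 3: [2].

χ(G) = 3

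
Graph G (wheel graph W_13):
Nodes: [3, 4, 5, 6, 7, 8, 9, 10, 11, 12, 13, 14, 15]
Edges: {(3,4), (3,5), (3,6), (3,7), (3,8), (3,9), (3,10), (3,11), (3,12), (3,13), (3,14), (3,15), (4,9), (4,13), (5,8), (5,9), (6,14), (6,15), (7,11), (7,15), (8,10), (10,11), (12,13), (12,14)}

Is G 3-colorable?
A valid 3-coloring: color 1: [3]; color 2: [8, 9, 11, 13, 14, 15]; color 3: [4, 5, 6, 7, 10, 12].
(χ(G) = 3 ≤ 3.)

Yes, G is 3-colorable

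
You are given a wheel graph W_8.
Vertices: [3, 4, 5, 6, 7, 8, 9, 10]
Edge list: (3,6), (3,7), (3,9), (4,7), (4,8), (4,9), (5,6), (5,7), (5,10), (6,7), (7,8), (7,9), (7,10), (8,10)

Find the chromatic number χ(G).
Clique number ω(G) = 3 (lower bound: χ ≥ ω).
Odd cycle [9, 3, 6, 5, 10, 8, 4] needs 3 colors (χ ≥ 3).
Vertex 7 is adjacent to every vertex of [3, 4, 5, 6, 8, 9, 10], which already need 3 colors among themselves, so 7 needs a new color (χ ≥ 4).
The coloring below uses 4 colors, so χ(G) = 4.
A valid 4-coloring: color 1: [7]; color 2: [6, 8, 9]; color 3: [3, 4, 5]; color 4: [10].

χ(G) = 4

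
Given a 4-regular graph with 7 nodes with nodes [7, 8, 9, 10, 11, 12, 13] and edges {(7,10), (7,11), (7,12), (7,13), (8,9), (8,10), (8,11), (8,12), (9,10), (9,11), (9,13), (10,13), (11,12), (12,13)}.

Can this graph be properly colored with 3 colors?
Suppose a proper 3-coloring c exists. The clique [7, 10, 13] takes 3 distinct colors; by symmetry let c(7) = 1, c(10) = 2, c(13) = 3.
- Vertex 9: neighbors [10, 13] already have colors [2, 3] ⇒ c(9) = 1.
- Vertex 8: neighbors [9, 10] already have colors [1, 2] ⇒ c(8) = 3.
- Vertex 11: neighbors [7, 8] already have colors [1, 3] ⇒ c(11) = 2.
- Vertex 12: neighbors [7, 11, 8] already have colors [1, 2, 3] — all 3 colors blocked. Contradiction.
The forced assignments end in a contradiction, so G has no proper 3-coloring (χ ≥ 4).

No, G is not 3-colorable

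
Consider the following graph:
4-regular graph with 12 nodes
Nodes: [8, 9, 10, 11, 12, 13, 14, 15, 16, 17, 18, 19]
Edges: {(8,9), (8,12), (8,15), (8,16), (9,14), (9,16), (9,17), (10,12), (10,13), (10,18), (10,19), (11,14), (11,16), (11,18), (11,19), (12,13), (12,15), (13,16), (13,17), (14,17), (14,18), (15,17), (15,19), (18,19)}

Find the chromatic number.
Clique number ω(G) = 3 (lower bound: χ ≥ ω).
The clique on [8, 9, 16] has size 3, forcing χ ≥ 3, and the coloring below uses 3 colors, so χ(G) = 3.
A valid 3-coloring: color 1: [9, 10, 11, 15]; color 2: [12, 16, 17, 18]; color 3: [8, 13, 14, 19].

χ(G) = 3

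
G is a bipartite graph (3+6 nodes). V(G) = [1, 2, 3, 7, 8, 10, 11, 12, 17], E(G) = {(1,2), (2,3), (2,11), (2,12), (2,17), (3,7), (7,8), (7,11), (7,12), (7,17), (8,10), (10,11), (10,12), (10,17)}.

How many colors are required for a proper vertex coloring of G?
χ(G) = 2

Clique number ω(G) = 2 (lower bound: χ ≥ ω).
The graph is bipartite (no odd cycle), so 2 colors suffice: χ(G) = 2.
A valid 2-coloring: color 1: [2, 7, 10]; color 2: [1, 3, 8, 11, 12, 17].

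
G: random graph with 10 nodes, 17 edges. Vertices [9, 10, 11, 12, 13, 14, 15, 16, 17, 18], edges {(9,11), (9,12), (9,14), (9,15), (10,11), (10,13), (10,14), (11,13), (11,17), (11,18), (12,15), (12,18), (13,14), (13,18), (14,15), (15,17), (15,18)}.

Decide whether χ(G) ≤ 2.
The clique on vertices [10, 11, 13] has size 3 > 2, so it alone needs 3 colors.

No, G is not 2-colorable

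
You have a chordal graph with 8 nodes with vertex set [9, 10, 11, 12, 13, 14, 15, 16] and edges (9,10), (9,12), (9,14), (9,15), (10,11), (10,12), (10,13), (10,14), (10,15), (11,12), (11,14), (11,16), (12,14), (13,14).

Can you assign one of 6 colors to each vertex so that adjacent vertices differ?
Yes, G is 6-colorable

A valid 6-coloring: color 1: [10, 16]; color 2: [14, 15]; color 3: [12, 13]; color 4: [9, 11].
(χ(G) = 4 ≤ 6.)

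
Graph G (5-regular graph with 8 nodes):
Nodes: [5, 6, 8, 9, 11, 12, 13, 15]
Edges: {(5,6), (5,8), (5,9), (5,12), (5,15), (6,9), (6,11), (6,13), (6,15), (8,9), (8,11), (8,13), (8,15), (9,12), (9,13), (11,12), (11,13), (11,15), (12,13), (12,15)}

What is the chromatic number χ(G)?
Clique number ω(G) = 3 (lower bound: χ ≥ ω).
Odd cycle [13, 11, 15, 5, 9] needs 3 colors (χ ≥ 3).
Vertex 6 is adjacent to every vertex of [5, 9, 11, 13, 15], which already need 3 colors among themselves, so 6 needs a new color (χ ≥ 4).
The coloring below uses 4 colors, so χ(G) = 4.
A valid 4-coloring: color 1: [5, 11]; color 2: [9, 15]; color 3: [6, 8, 12]; color 4: [13].

χ(G) = 4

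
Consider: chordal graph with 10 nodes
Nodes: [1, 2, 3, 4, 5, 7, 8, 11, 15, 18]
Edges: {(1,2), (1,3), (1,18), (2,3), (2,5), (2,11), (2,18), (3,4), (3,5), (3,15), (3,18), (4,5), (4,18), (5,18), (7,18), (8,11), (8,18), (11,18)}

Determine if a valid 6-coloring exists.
Yes, G is 6-colorable

A valid 6-coloring: color 1: [15, 18]; color 2: [3, 7, 11]; color 3: [2, 4, 8]; color 4: [1, 5].
(χ(G) = 4 ≤ 6.)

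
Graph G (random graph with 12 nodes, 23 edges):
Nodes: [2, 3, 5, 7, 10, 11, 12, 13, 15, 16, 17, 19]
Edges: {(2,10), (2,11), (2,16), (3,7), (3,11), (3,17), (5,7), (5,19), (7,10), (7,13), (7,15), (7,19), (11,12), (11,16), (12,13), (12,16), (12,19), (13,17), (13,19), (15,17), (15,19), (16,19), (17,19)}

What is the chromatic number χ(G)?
Clique number ω(G) = 3 (lower bound: χ ≥ ω).
The clique on [2, 11, 16] has size 3, forcing χ ≥ 3, and the coloring below uses 3 colors, so χ(G) = 3.
A valid 3-coloring: color 1: [10, 11, 19]; color 2: [2, 7, 12, 17]; color 3: [3, 5, 13, 15, 16].

χ(G) = 3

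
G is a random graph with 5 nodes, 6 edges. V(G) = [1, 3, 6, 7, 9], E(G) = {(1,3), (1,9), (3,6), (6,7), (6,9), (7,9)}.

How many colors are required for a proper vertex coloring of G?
Clique number ω(G) = 3 (lower bound: χ ≥ ω).
The clique on [6, 7, 9] has size 3, forcing χ ≥ 3, and the coloring below uses 3 colors, so χ(G) = 3.
A valid 3-coloring: color 1: [3, 9]; color 2: [1, 6]; color 3: [7].

χ(G) = 3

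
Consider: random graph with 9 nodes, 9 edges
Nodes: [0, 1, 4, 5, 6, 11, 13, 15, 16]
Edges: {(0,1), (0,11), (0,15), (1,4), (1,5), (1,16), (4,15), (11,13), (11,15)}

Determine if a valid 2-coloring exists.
No, G is not 2-colorable

The clique on vertices [0, 11, 15] has size 3 > 2, so it alone needs 3 colors.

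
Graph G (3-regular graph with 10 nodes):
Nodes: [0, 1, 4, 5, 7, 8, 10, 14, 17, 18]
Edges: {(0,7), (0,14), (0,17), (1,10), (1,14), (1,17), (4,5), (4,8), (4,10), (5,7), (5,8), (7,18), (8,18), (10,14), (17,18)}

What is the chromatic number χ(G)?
Clique number ω(G) = 3 (lower bound: χ ≥ ω).
The clique on [1, 10, 14] has size 3, forcing χ ≥ 3, and the coloring below uses 3 colors, so χ(G) = 3.
A valid 3-coloring: color 1: [0, 1, 4, 18]; color 2: [5, 10, 17]; color 3: [7, 8, 14].

χ(G) = 3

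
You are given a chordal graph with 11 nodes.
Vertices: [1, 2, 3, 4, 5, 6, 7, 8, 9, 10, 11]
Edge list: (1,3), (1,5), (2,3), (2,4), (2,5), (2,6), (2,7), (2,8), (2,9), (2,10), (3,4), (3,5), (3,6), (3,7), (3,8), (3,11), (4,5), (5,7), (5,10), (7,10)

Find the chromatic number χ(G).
χ(G) = 4

Clique number ω(G) = 4 (lower bound: χ ≥ ω).
The clique on [2, 5, 7, 10] has size 4, forcing χ ≥ 4, and the coloring below uses 4 colors, so χ(G) = 4.
A valid 4-coloring: color 1: [1, 2, 11]; color 2: [3, 9, 10]; color 3: [5, 6, 8]; color 4: [4, 7].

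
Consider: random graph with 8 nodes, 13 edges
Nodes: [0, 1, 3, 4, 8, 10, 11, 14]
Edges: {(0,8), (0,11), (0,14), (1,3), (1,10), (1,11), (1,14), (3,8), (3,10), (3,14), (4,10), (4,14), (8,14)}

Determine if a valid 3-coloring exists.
Yes, G is 3-colorable

A valid 3-coloring: color 1: [10, 11, 14]; color 2: [1, 4, 8]; color 3: [0, 3].
(χ(G) = 3 ≤ 3.)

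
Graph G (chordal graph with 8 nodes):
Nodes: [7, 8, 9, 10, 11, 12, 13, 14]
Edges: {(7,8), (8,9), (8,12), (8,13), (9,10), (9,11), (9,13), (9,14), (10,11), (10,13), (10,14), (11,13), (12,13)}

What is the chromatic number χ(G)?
Clique number ω(G) = 4 (lower bound: χ ≥ ω).
The clique on [9, 10, 11, 13] has size 4, forcing χ ≥ 4, and the coloring below uses 4 colors, so χ(G) = 4.
A valid 4-coloring: color 1: [7, 9, 12]; color 2: [13, 14]; color 3: [8, 10]; color 4: [11].

χ(G) = 4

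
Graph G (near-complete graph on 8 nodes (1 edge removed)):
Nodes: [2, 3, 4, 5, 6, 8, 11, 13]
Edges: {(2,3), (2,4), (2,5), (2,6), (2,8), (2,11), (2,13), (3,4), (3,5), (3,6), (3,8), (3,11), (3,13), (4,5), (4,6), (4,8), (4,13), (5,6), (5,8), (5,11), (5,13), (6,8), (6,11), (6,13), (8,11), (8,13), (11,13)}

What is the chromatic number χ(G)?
χ(G) = 7

Clique number ω(G) = 7 (lower bound: χ ≥ ω).
The clique on [2, 3, 5, 6, 8, 11, 13] has size 7, forcing χ ≥ 7, and the coloring below uses 7 colors, so χ(G) = 7.
A valid 7-coloring: color 1: [6]; color 2: [5]; color 3: [13]; color 4: [2]; color 5: [3]; color 6: [8]; color 7: [4, 11].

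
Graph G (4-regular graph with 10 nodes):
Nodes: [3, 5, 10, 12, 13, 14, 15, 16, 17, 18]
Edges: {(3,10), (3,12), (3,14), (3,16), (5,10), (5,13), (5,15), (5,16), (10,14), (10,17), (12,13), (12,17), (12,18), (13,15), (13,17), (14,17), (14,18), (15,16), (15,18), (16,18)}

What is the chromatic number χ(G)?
Clique number ω(G) = 3 (lower bound: χ ≥ ω).
The clique on [3, 10, 14] has size 3, forcing χ ≥ 3, and the coloring below uses 3 colors, so χ(G) = 3.
A valid 3-coloring: color 1: [12, 14, 15]; color 2: [10, 13, 16]; color 3: [3, 5, 17, 18].

χ(G) = 3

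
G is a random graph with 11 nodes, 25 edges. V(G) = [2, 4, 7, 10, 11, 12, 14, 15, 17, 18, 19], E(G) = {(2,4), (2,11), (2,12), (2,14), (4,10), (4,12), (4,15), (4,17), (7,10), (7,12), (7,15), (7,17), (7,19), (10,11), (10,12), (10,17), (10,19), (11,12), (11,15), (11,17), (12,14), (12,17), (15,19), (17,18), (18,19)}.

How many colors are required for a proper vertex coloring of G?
χ(G) = 4

Clique number ω(G) = 4 (lower bound: χ ≥ ω).
The clique on [10, 11, 12, 17] has size 4, forcing χ ≥ 4, and the coloring below uses 4 colors, so χ(G) = 4.
A valid 4-coloring: color 1: [12, 19]; color 2: [2, 15, 17]; color 3: [10, 14, 18]; color 4: [4, 7, 11].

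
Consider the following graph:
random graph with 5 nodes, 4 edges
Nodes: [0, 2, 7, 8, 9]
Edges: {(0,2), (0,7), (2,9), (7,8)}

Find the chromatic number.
Clique number ω(G) = 2 (lower bound: χ ≥ ω).
The graph is bipartite (no odd cycle), so 2 colors suffice: χ(G) = 2.
A valid 2-coloring: color 1: [0, 8, 9]; color 2: [2, 7].

χ(G) = 2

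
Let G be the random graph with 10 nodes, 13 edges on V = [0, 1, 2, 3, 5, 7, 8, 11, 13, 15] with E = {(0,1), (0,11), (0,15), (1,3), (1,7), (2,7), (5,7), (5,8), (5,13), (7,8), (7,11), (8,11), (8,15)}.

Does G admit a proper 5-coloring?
A valid 5-coloring: color 1: [0, 3, 7, 13]; color 2: [1, 2, 8]; color 3: [5, 11, 15].
(χ(G) = 3 ≤ 5.)

Yes, G is 5-colorable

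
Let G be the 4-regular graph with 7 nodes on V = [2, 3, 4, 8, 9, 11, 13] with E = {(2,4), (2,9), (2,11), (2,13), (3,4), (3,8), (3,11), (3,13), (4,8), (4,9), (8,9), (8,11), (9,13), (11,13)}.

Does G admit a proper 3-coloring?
No, G is not 3-colorable

Suppose a proper 3-coloring c exists. The clique [2, 4, 9] takes 3 distinct colors; by symmetry let c(2) = 1, c(4) = 2, c(9) = 3.
- Vertex 8: neighbors [4, 9] already have colors [2, 3] ⇒ c(8) = 1.
- Vertex 3: neighbors [8, 4] already have colors [1, 2] ⇒ c(3) = 3.
- Vertex 11: neighbors [2, 3] already have colors [1, 3] ⇒ c(11) = 2.
- Vertex 13: neighbors [2, 11, 3] already have colors [1, 2, 3] — all 3 colors blocked. Contradiction.
The forced assignments end in a contradiction, so G has no proper 3-coloring (χ ≥ 4).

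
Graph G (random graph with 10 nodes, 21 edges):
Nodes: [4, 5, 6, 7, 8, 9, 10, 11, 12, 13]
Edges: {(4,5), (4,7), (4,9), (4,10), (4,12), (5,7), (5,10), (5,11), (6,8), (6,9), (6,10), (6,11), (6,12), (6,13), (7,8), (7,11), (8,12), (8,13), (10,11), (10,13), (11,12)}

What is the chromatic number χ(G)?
Clique number ω(G) = 3 (lower bound: χ ≥ ω).
Odd cycle [12, 8, 13, 10, 11] needs 3 colors (χ ≥ 3).
Vertex 6 is adjacent to every vertex of [8, 10, 11, 12, 13], which already need 3 colors among themselves, so 6 needs a new color (χ ≥ 4).
The coloring below uses 4 colors, so χ(G) = 4.
A valid 4-coloring: color 1: [5, 6]; color 2: [7, 9, 10, 12]; color 3: [4, 8, 11]; color 4: [13].

χ(G) = 4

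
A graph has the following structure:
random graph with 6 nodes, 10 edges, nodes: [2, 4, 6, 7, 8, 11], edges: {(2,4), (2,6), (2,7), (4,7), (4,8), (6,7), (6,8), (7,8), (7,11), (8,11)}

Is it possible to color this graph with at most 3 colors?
Yes, G is 3-colorable

A valid 3-coloring: color 1: [7]; color 2: [2, 8]; color 3: [4, 6, 11].
(χ(G) = 3 ≤ 3.)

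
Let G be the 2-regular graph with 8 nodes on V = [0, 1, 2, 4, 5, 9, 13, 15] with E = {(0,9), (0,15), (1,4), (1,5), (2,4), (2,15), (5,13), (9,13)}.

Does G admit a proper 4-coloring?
Yes, G is 4-colorable

A valid 4-coloring: color 1: [0, 1, 2, 13]; color 2: [4, 5, 9, 15].
(χ(G) = 2 ≤ 4.)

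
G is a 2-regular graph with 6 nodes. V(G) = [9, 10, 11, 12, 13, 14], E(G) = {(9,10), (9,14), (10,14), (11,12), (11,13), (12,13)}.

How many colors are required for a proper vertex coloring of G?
Clique number ω(G) = 3 (lower bound: χ ≥ ω).
The clique on [9, 10, 14] has size 3, forcing χ ≥ 3, and the coloring below uses 3 colors, so χ(G) = 3.
A valid 3-coloring: color 1: [10, 12]; color 2: [13, 14]; color 3: [9, 11].

χ(G) = 3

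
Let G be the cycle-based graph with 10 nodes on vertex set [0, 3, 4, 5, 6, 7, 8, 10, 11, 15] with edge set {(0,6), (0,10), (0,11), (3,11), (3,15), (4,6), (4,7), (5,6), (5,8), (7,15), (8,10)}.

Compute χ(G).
χ(G) = 3

Clique number ω(G) = 2 (lower bound: χ ≥ ω).
Odd cycle [5, 8, 10, 0, 6] needs 3 colors (χ ≥ 3).
The coloring below uses 3 colors, so χ(G) = 3.
A valid 3-coloring: color 1: [6, 7, 8, 11]; color 2: [0, 3, 4, 5]; color 3: [10, 15].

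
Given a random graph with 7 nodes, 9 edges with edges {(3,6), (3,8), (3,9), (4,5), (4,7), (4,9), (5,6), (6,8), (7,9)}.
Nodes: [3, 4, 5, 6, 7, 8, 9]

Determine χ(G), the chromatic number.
Clique number ω(G) = 3 (lower bound: χ ≥ ω).
The clique on [3, 6, 8] has size 3, forcing χ ≥ 3, and the coloring below uses 3 colors, so χ(G) = 3.
A valid 3-coloring: color 1: [3, 4]; color 2: [6, 9]; color 3: [5, 7, 8].

χ(G) = 3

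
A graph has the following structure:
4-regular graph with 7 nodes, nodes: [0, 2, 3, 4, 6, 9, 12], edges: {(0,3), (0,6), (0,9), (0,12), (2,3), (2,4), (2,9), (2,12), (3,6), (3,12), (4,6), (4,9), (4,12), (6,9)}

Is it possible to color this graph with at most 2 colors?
The clique on vertices [0, 6, 9] has size 3 > 2, so it alone needs 3 colors.

No, G is not 2-colorable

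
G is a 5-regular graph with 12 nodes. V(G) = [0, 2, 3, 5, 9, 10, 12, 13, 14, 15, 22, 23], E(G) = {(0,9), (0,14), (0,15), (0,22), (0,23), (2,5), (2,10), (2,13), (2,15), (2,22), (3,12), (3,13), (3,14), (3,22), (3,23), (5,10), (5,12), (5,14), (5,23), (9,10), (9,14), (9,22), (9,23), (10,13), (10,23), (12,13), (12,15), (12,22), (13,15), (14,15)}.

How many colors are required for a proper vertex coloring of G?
χ(G) = 4

Clique number ω(G) = 3 (lower bound: χ ≥ ω).
Suppose a proper 3-coloring c exists. The clique [0, 9, 14] takes 3 distinct colors; by symmetry let c(0) = 1, c(9) = 2, c(14) = 3.
- Vertex 15: neighbors [0, 14] already have colors [1, 3] ⇒ c(15) = 2.
- Vertex 22: neighbors [0, 9] already have colors [1, 2] ⇒ c(22) = 3.
- Vertex 2: neighbors [15, 22] already have colors [2, 3] ⇒ c(2) = 1.
- Vertex 5: neighbors [2, 14] already have colors [1, 3] ⇒ c(5) = 2.
- Vertex 13: neighbors [2, 15] already have colors [1, 2] ⇒ c(13) = 3.
- Vertex 10: neighbors [2, 5, 13] already have colors [1, 2, 3] — all 3 colors blocked. Contradiction.
The forced assignments end in a contradiction, so G has no proper 3-coloring (χ ≥ 4).
The coloring below uses 4 colors, so χ(G) = 4.
A valid 4-coloring: color 1: [5, 13, 22]; color 2: [0, 10, 12]; color 3: [3, 9, 15]; color 4: [2, 14, 23].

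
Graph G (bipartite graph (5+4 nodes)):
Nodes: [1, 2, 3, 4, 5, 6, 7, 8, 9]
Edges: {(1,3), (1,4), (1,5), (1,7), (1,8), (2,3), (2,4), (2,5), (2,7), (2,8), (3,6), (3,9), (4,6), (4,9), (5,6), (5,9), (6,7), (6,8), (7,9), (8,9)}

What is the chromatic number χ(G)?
χ(G) = 2

Clique number ω(G) = 2 (lower bound: χ ≥ ω).
The graph is bipartite (no odd cycle), so 2 colors suffice: χ(G) = 2.
A valid 2-coloring: color 1: [1, 2, 6, 9]; color 2: [3, 4, 5, 7, 8].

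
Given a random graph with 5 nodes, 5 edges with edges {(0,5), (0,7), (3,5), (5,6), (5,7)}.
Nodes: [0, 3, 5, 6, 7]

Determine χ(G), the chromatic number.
Clique number ω(G) = 3 (lower bound: χ ≥ ω).
The clique on [0, 5, 7] has size 3, forcing χ ≥ 3, and the coloring below uses 3 colors, so χ(G) = 3.
A valid 3-coloring: color 1: [5]; color 2: [3, 6, 7]; color 3: [0].

χ(G) = 3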